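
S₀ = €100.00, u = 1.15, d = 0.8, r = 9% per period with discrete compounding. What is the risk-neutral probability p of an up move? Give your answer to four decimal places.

p = 0.8286

Risk-neutral probability p = (1 + 0.09 − 0.8)/(1.15 − 0.8) = 0.2900/0.3500 = 0.8286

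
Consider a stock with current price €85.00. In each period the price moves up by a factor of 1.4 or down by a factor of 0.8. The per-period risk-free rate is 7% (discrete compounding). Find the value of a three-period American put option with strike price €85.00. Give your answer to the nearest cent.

Risk-neutral probability p = (1 + 0.07 − 0.8)/(1.4 − 0.8) = 0.2700/0.6000 = 0.4500
Terminal stock prices: S_uuu = 233.2, S_uud = 133.3, S_udd = 76.16, S_ddd = 43.52
Terminal payoffs (K − S): max(-148.2, 0) = 0, max(-48.28, 0) = 0, max(8.84, 0) = 8.84, max(41.48, 0) = 41.48
Node uu (S = 166.6): continuation = 1/1.07·[0.4500·0.0000 + 0.5500·0.0000] = 0.0000; exercise value = 0.0000 ≤ continuation, so V_uu = 0.0000
Node ud (S = 95.2): continuation = 1/1.07·[0.4500·0.0000 + 0.5500·8.8400] = 4.5439; exercise value = 0.0000 ≤ continuation, so V_ud = 4.5439
Node dd (S = 54.4): continuation = 1/1.07·[0.4500·8.8400 + 0.5500·41.4800] = 25.0393; exercise value = 30.6000 > continuation, so V_dd = 30.6000 (exercise)
Node u (S = 119): continuation = 1/1.07·[0.4500·0.0000 + 0.5500·4.5439] = 2.3357; exercise value = 0.0000 ≤ continuation, so V_u = 2.3357
Node d (S = 68): continuation = 1/1.07·[0.4500·4.5439 + 0.5500·30.6000] = 17.6400; exercise value = 17.0000 ≤ continuation, so V_d = 17.6400
Node 0 (S = 85): continuation = 1/1.07·[0.4500·2.3357 + 0.5500·17.6400] = 10.0496; exercise value = 0.0000 ≤ continuation, so V_0 = 10.0496

€10.05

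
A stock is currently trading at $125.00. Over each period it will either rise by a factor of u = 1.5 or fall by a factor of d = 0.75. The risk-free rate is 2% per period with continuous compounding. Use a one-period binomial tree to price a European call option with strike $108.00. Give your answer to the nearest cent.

Risk-neutral probability p = (e^0.02 − 0.75)/(1.5 − 0.75) = 0.2702/0.7500 = 0.3603
Terminal stock prices: S_u = 187.5, S_d = 93.75
Terminal payoffs (S − K): max(79.5, 0) = 79.5, max(-14.25, 0) = 0
Node 0 (S = 125): V_0 = e^(−0.02)·[0.3603·79.5000 + 0.6397·0.0000] = 28.0742

$28.07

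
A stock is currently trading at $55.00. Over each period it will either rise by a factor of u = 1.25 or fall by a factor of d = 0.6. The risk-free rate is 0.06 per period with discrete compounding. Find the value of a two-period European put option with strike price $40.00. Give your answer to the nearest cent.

Risk-neutral probability p = (1 + 0.06 − 0.6)/(1.25 − 0.6) = 0.4600/0.6500 = 0.7077
Terminal stock prices: S_uu = 85.94, S_ud = 41.25, S_dd = 19.8
Terminal payoffs (K − S): max(-45.94, 0) = 0, max(-1.25, 0) = 0, max(20.2, 0) = 20.2
Node u (S = 68.75): V_u = 1/1.06·[0.7077·0.0000 + 0.2923·0.0000] = 0.0000
Node d (S = 33): V_d = 1/1.06·[0.7077·0.0000 + 0.2923·20.2000] = 5.5704
Node 0 (S = 55): V_0 = 1/1.06·[0.7077·0.0000 + 0.2923·5.5704] = 1.5361

$1.54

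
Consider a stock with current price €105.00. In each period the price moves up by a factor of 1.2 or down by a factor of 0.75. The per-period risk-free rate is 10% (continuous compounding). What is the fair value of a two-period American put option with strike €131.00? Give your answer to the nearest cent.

Risk-neutral probability p = (e^0.1 − 0.75)/(1.2 − 0.75) = 0.3552/0.4500 = 0.7893
Terminal stock prices: S_uu = 151.2, S_ud = 94.5, S_dd = 59.06
Terminal payoffs (K − S): max(-20.2, 0) = 0, max(36.5, 0) = 36.5, max(71.94, 0) = 71.94
Node u (S = 126): continuation = e^(−0.1)·[0.7893·0.0000 + 0.2107·36.5000] = 6.9597; exercise value = 5.0000 ≤ continuation, so V_u = 6.9597
Node d (S = 78.75): continuation = e^(−0.1)·[0.7893·36.5000 + 0.2107·71.9375] = 39.7837; exercise value = 52.2500 > continuation, so V_d = 52.2500 (exercise)
Node 0 (S = 105): continuation = e^(−0.1)·[0.7893·6.9597 + 0.2107·52.2500] = 14.9333; exercise value = 26.0000 > continuation, so V_0 = 26.0000 (exercise)

€26.00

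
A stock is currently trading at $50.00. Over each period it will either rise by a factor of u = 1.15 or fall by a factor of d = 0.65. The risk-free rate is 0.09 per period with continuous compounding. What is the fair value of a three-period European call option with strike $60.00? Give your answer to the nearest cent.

$8.59

Risk-neutral probability p = (e^0.09 − 0.65)/(1.15 − 0.65) = 0.4442/0.5000 = 0.8883
Terminal stock prices: S_uuu = 76.04, S_uud = 42.98, S_udd = 24.29, S_ddd = 13.73
Terminal payoffs (S − K): max(16.04, 0) = 16.04, max(-17.02, 0) = 0, max(-35.71, 0) = 0, max(-46.27, 0) = 0
Node uu (S = 66.12): V_uu = e^(−0.09)·[0.8883·16.0437 + 0.1117·0.0000] = 13.0258
Node ud (S = 37.38): V_ud = e^(−0.09)·[0.8883·0.0000 + 0.1117·0.0000] = 0.0000
Node dd (S = 21.13): V_dd = e^(−0.09)·[0.8883·0.0000 + 0.1117·0.0000] = 0.0000
Node u (S = 57.5): V_u = e^(−0.09)·[0.8883·13.0258 + 0.1117·0.0000] = 10.5755
Node d (S = 32.5): V_d = e^(−0.09)·[0.8883·0.0000 + 0.1117·0.0000] = 0.0000
Node 0 (S = 50): V_0 = e^(−0.09)·[0.8883·10.5755 + 0.1117·0.0000] = 8.5861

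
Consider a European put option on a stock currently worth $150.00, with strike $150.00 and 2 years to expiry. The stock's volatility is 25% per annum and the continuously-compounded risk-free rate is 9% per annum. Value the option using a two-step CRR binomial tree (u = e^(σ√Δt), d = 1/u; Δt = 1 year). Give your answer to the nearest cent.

CRR parameters: u = e^(σ√Δt) = e^(0.25·√1) = 1.2840, d = 1/u = 0.7788
Per-period rate: rΔt = 0.09·1 = 0.09, so R = e^0.09 = 1.0942
Risk-neutral probability p = (e^0.09 − 0.7788)/(1.2840 − 0.7788) = 0.3154/0.5052 = 0.6242
Terminal stock prices: S_uu = 247.3, S_ud = 150, S_dd = 90.98
Terminal payoffs (K − S): max(-97.31, 0) = 0, max(0, 0) = 0, max(59.02, 0) = 59.02
Node u (S = 192.6): V_u = e^(−0.09)·[0.6242·0.0000 + 0.3758·0.0000] = 0.0000
Node d (S = 116.8): V_d = e^(−0.09)·[0.6242·0.0000 + 0.3758·59.0204] = 20.2696
Node 0 (S = 150): V_0 = e^(−0.09)·[0.6242·0.0000 + 0.3758·20.2696] = 6.9612

$6.96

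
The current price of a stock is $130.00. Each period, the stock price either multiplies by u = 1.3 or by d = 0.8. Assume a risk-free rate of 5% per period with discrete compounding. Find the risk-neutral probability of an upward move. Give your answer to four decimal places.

p = 0.5000

Risk-neutral probability p = (1 + 0.05 − 0.8)/(1.3 − 0.8) = 0.2500/0.5000 = 0.5000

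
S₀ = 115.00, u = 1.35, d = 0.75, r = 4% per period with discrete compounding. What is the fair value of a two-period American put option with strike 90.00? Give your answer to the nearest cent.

6.25

Risk-neutral probability p = (1 + 0.04 − 0.75)/(1.35 − 0.75) = 0.2900/0.6000 = 0.4833
Terminal stock prices: S_uu = 209.6, S_ud = 116.4, S_dd = 64.69
Terminal payoffs (K − S): max(-119.6, 0) = 0, max(-26.44, 0) = 0, max(25.31, 0) = 25.31
Node u (S = 155.2): continuation = 1/1.04·[0.4833·0.0000 + 0.5167·0.0000] = 0.0000; exercise value = 0.0000 ≤ continuation, so V_u = 0.0000
Node d (S = 86.25): continuation = 1/1.04·[0.4833·0.0000 + 0.5167·25.3125] = 12.5751; exercise value = 3.7500 ≤ continuation, so V_d = 12.5751
Node 0 (S = 115): continuation = 1/1.04·[0.4833·0.0000 + 0.5167·12.5751] = 6.2473; exercise value = 0.0000 ≤ continuation, so V_0 = 6.2473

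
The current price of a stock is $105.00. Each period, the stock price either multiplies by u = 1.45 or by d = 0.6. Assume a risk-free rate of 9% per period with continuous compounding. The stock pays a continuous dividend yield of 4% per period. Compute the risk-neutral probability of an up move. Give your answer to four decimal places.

p = 0.5309

Per-period risk-free factor R = e^0.09 = 1.0942; dividend-adjusted growth = e^(0.09−0.04) = 1.0513.
Risk-neutral probability p = (1.0513 − 0.6)/(1.45 − 0.6) = 0.4513/0.8500 = 0.5309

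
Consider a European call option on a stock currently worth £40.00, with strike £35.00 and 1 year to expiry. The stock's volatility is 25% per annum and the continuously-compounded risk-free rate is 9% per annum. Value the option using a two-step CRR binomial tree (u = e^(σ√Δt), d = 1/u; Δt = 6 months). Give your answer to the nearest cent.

CRR parameters: u = e^(σ√Δt) = e^(0.25·√0.5) = 1.1934, d = 1/u = 0.8380
Per-period rate: rΔt = 0.09·0.5 = 0.045, so R = e^0.045 = 1.0460
Risk-neutral probability p = (e^0.045 − 0.8380)/(1.1934 − 0.8380) = 0.2081/0.3554 = 0.5854
Terminal stock prices: S_uu = 56.96, S_ud = 40, S_dd = 28.09
Terminal payoffs (S − K): max(21.96, 0) = 21.96, max(5, 0) = 5, max(-6.912, 0) = 0
Node u (S = 47.73): V_u = e^(−0.045)·[0.5854·21.9648 + 0.4146·5.0000] = 14.2747
Node d (S = 33.52): V_d = e^(−0.045)·[0.5854·5.0000 + 0.4146·0.0000] = 2.7984
Node 0 (S = 40): V_0 = e^(−0.045)·[0.5854·14.2747 + 0.4146·2.7984] = 9.0982

£9.10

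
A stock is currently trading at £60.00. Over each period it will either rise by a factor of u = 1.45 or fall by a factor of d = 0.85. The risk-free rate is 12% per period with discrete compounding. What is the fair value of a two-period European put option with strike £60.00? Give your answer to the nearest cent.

Risk-neutral probability p = (1 + 0.12 − 0.85)/(1.45 − 0.85) = 0.2700/0.6000 = 0.4500
Terminal stock prices: S_uu = 126.2, S_ud = 73.95, S_dd = 43.35
Terminal payoffs (K − S): max(-66.15, 0) = 0, max(-13.95, 0) = 0, max(16.65, 0) = 16.65
Node u (S = 87): V_u = 1/1.12·[0.4500·0.0000 + 0.5500·0.0000] = 0.0000
Node d (S = 51): V_d = 1/1.12·[0.4500·0.0000 + 0.5500·16.6500] = 8.1763
Node 0 (S = 60): V_0 = 1/1.12·[0.4500·0.0000 + 0.5500·8.1763] = 4.0152

£4.02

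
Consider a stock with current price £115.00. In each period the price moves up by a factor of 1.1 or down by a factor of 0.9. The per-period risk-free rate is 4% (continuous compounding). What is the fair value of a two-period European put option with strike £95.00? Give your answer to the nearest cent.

£0.15

Risk-neutral probability p = (e^0.04 − 0.9)/(1.1 − 0.9) = 0.1408/0.2000 = 0.7041
Terminal stock prices: S_uu = 139.2, S_ud = 113.9, S_dd = 93.15
Terminal payoffs (K − S): max(-44.15, 0) = 0, max(-18.85, 0) = 0, max(1.85, 0) = 1.85
Node u (S = 126.5): V_u = e^(−0.04)·[0.7041·0.0000 + 0.2959·0.0000] = 0.0000
Node d (S = 103.5): V_d = e^(−0.04)·[0.7041·0.0000 + 0.2959·1.8500] = 0.5260
Node 0 (S = 115): V_0 = e^(−0.04)·[0.7041·0.0000 + 0.2959·0.5260] = 0.1496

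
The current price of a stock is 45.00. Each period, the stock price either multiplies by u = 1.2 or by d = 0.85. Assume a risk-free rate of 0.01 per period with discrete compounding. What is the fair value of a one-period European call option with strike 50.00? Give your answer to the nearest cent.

Risk-neutral probability p = (1 + 0.01 − 0.85)/(1.2 − 0.85) = 0.1600/0.3500 = 0.4571
Terminal stock prices: S_u = 54, S_d = 38.25
Terminal payoffs (S − K): max(4, 0) = 4, max(-11.75, 0) = 0
Node 0 (S = 45): V_0 = 1/1.01·[0.4571·4.0000 + 0.5429·0.0000] = 1.8105

1.81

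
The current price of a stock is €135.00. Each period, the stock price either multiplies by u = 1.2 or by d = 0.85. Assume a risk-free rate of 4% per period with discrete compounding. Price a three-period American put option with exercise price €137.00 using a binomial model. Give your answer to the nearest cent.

€11.79

Risk-neutral probability p = (1 + 0.04 − 0.85)/(1.2 − 0.85) = 0.1900/0.3500 = 0.5429
Terminal stock prices: S_uuu = 233.3, S_uud = 165.2, S_udd = 117, S_ddd = 82.91
Terminal payoffs (K − S): max(-96.28, 0) = 0, max(-28.24, 0) = 0, max(19.96, 0) = 19.96, max(54.09, 0) = 54.09
Node uu (S = 194.4): continuation = 1/1.04·[0.5429·0.0000 + 0.4571·0.0000] = 0.0000; exercise value = 0.0000 ≤ continuation, so V_uu = 0.0000
Node ud (S = 137.7): continuation = 1/1.04·[0.5429·0.0000 + 0.4571·19.9550] = 8.7714; exercise value = 0.0000 ≤ continuation, so V_ud = 8.7714
Node dd (S = 97.54): continuation = 1/1.04·[0.5429·19.9550 + 0.4571·54.0931] = 34.1933; exercise value = 39.4625 > continuation, so V_dd = 39.4625 (exercise)
Node u (S = 162): continuation = 1/1.04·[0.5429·0.0000 + 0.4571·8.7714] = 3.8556; exercise value = 0.0000 ≤ continuation, so V_u = 3.8556
Node d (S = 114.8): continuation = 1/1.04·[0.5429·8.7714 + 0.4571·39.4625] = 21.9246; exercise value = 22.2500 > continuation, so V_d = 22.2500 (exercise)
Node 0 (S = 135): continuation = 1/1.04·[0.5429·3.8556 + 0.4571·22.2500] = 11.7927; exercise value = 2.0000 ≤ continuation, so V_0 = 11.7927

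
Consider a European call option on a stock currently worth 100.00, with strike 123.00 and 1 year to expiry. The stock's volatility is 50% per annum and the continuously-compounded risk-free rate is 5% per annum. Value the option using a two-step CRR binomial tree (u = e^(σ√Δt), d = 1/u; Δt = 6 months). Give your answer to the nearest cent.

CRR parameters: u = e^(σ√Δt) = e^(0.5·√0.5) = 1.4241, d = 1/u = 0.7022
Per-period rate: rΔt = 0.05·0.5 = 0.025, so R = e^0.025 = 1.0253
Risk-neutral probability p = (e^0.025 − 0.7022)/(1.4241 − 0.7022) = 0.3231/0.7219 = 0.4476
Terminal stock prices: S_uu = 202.8, S_ud = 100, S_dd = 49.31
Terminal payoffs (S − K): max(79.81, 0) = 79.81, max(-23, 0) = 0, max(-73.69, 0) = 0
Node u (S = 142.4): V_u = e^(−0.025)·[0.4476·79.8115 + 0.5524·0.0000] = 34.8406
Node d (S = 70.22): V_d = e^(−0.025)·[0.4476·0.0000 + 0.5524·0.0000] = 0.0000
Node 0 (S = 100): V_0 = e^(−0.025)·[0.4476·34.8406 + 0.5524·0.0000] = 15.2092

15.21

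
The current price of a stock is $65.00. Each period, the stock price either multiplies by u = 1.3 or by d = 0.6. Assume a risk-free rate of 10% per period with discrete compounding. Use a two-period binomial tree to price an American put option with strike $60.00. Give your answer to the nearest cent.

$7.02

Risk-neutral probability p = (1 + 0.1 − 0.6)/(1.3 − 0.6) = 0.5000/0.7000 = 0.7143
Terminal stock prices: S_uu = 109.9, S_ud = 50.7, S_dd = 23.4
Terminal payoffs (K − S): max(-49.85, 0) = 0, max(9.3, 0) = 9.3, max(36.6, 0) = 36.6
Node u (S = 84.5): continuation = 1/1.1·[0.7143·0.0000 + 0.2857·9.3000] = 2.4156; exercise value = 0.0000 ≤ continuation, so V_u = 2.4156
Node d (S = 39): continuation = 1/1.1·[0.7143·9.3000 + 0.2857·36.6000] = 15.5455; exercise value = 21.0000 > continuation, so V_d = 21.0000 (exercise)
Node 0 (S = 65): continuation = 1/1.1·[0.7143·2.4156 + 0.2857·21.0000] = 7.0231; exercise value = 0.0000 ≤ continuation, so V_0 = 7.0231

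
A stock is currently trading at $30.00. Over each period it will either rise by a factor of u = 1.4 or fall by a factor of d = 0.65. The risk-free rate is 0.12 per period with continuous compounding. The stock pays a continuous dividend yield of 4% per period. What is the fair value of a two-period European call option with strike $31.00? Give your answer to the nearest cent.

Per-period risk-free factor R = e^0.12 = 1.1275; dividend-adjusted growth = e^(0.12−0.04) = 1.0833.
Risk-neutral probability p = (1.0833 − 0.65)/(1.4 − 0.65) = 0.4333/0.7500 = 0.5777
Terminal stock prices: S_uu = 58.8, S_ud = 27.3, S_dd = 12.68
Terminal payoffs (S − K): max(27.8, 0) = 27.8, max(-3.7, 0) = 0, max(-18.32, 0) = 0
Node u (S = 42): V_u = e^(−0.12)·[0.5777·27.8000 + 0.4223·0.0000] = 14.2444
Node d (S = 19.5): V_d = e^(−0.12)·[0.5777·0.0000 + 0.4223·0.0000] = 0.0000
Node 0 (S = 30): V_0 = e^(−0.12)·[0.5777·14.2444 + 0.4223·0.0000] = 7.2987

$7.30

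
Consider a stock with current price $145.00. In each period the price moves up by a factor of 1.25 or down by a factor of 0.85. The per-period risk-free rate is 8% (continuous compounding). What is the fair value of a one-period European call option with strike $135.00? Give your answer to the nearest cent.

Risk-neutral probability p = (e^0.08 − 0.85)/(1.25 − 0.85) = 0.2333/0.4000 = 0.5832
Terminal stock prices: S_u = 181.2, S_d = 123.2
Terminal payoffs (S − K): max(46.25, 0) = 46.25, max(-11.75, 0) = 0
Node 0 (S = 145): V_0 = e^(−0.08)·[0.5832·46.2500 + 0.4168·0.0000] = 24.9000

$24.90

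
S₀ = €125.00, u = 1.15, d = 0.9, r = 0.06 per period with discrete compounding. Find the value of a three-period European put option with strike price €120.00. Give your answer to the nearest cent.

€1.88

Risk-neutral probability p = (1 + 0.06 − 0.9)/(1.15 − 0.9) = 0.1600/0.2500 = 0.6400
Terminal stock prices: S_uuu = 190.1, S_uud = 148.8, S_udd = 116.4, S_ddd = 91.13
Terminal payoffs (K − S): max(-70.11, 0) = 0, max(-28.78, 0) = 0, max(3.562, 0) = 3.562, max(28.87, 0) = 28.87
Node uu (S = 165.3): V_uu = 1/1.06·[0.6400·0.0000 + 0.3600·0.0000] = 0.0000
Node ud (S = 129.4): V_ud = 1/1.06·[0.6400·0.0000 + 0.3600·3.5625] = 1.2099
Node dd (S = 101.2): V_dd = 1/1.06·[0.6400·3.5625 + 0.3600·28.8750] = 11.9575
Node u (S = 143.8): V_u = 1/1.06·[0.6400·0.0000 + 0.3600·1.2099] = 0.4109
Node d (S = 112.5): V_d = 1/1.06·[0.6400·1.2099 + 0.3600·11.9575] = 4.7916
Node 0 (S = 125): V_0 = 1/1.06·[0.6400·0.4109 + 0.3600·4.7916] = 1.8754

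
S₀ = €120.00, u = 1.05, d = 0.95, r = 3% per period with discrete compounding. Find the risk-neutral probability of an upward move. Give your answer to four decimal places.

p = 0.8000

Risk-neutral probability p = (1 + 0.03 − 0.95)/(1.05 − 0.95) = 0.0800/0.1000 = 0.8000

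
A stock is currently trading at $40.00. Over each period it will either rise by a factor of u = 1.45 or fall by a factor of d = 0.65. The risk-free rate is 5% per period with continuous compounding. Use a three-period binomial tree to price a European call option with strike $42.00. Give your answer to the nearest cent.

$12.78

Risk-neutral probability p = (e^0.05 − 0.65)/(1.45 − 0.65) = 0.4013/0.8000 = 0.5016
Terminal stock prices: S_uuu = 121.9, S_uud = 54.66, S_udd = 24.51, S_ddd = 10.98
Terminal payoffs (S − K): max(79.94, 0) = 79.94, max(12.66, 0) = 12.66, max(-17.49, 0) = 0, max(-31.02, 0) = 0
Node uu (S = 84.1): V_uu = e^(−0.05)·[0.5016·79.9450 + 0.4984·12.6650] = 44.1484
Node ud (S = 37.7): V_ud = e^(−0.05)·[0.5016·12.6650 + 0.4984·0.0000] = 6.0428
Node dd (S = 16.9): V_dd = e^(−0.05)·[0.5016·0.0000 + 0.4984·0.0000] = 0.0000
Node u (S = 58): V_u = e^(−0.05)·[0.5016·44.1484 + 0.4984·6.0428] = 23.9292
Node d (S = 26): V_d = e^(−0.05)·[0.5016·6.0428 + 0.4984·0.0000] = 2.8832
Node 0 (S = 40): V_0 = e^(−0.05)·[0.5016·23.9292 + 0.4984·2.8832] = 12.7842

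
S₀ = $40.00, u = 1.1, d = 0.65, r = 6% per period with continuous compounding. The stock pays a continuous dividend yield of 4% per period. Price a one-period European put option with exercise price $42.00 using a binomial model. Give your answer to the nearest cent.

$2.67

Per-period risk-free factor R = e^0.06 = 1.0618; dividend-adjusted growth = e^(0.06−0.04) = 1.0202.
Risk-neutral probability p = (1.0202 − 0.65)/(1.1 − 0.65) = 0.3702/0.4500 = 0.8227
Terminal stock prices: S_u = 44, S_d = 26
Terminal payoffs (K − S): max(-2, 0) = 0, max(16, 0) = 16
Node 0 (S = 40): V_0 = e^(−0.06)·[0.8227·0.0000 + 0.1773·16.0000] = 2.6721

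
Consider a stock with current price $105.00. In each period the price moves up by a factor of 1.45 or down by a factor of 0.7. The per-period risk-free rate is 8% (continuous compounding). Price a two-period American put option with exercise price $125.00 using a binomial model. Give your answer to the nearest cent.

Risk-neutral probability p = (e^0.08 − 0.7)/(1.45 − 0.7) = 0.3833/0.7500 = 0.5110
Terminal stock prices: S_uu = 220.8, S_ud = 106.6, S_dd = 51.45
Terminal payoffs (K − S): max(-95.76, 0) = 0, max(18.43, 0) = 18.43, max(73.55, 0) = 73.55
Node u (S = 152.2): continuation = e^(−0.08)·[0.5110·0.0000 + 0.4890·18.4250] = 8.3163; exercise value = 0.0000 ≤ continuation, so V_u = 8.3163
Node d (S = 73.5): continuation = e^(−0.08)·[0.5110·18.4250 + 0.4890·73.5500] = 41.8895; exercise value = 51.5000 > continuation, so V_d = 51.5000 (exercise)
Node 0 (S = 105): continuation = e^(−0.08)·[0.5110·8.3163 + 0.4890·51.5000] = 27.1682; exercise value = 20.0000 ≤ continuation, so V_0 = 27.1682

$27.17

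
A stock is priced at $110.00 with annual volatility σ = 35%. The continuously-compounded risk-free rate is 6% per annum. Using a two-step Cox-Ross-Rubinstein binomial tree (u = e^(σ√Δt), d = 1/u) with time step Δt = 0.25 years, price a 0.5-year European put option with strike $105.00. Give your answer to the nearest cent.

CRR parameters: u = e^(σ√Δt) = e^(0.35·√0.25) = 1.1912, d = 1/u = 0.8395
Per-period rate: rΔt = 0.06·0.25 = 0.015, so R = e^0.015 = 1.0151
Risk-neutral probability p = (e^0.015 − 0.8395)/(1.1912 − 0.8395) = 0.1757/0.3518 = 0.4993
Terminal stock prices: S_uu = 156.1, S_ud = 110, S_dd = 77.52
Terminal payoffs (K − S): max(-51.1, 0) = 0, max(-5, 0) = 0, max(27.48, 0) = 27.48
Node u (S = 131): V_u = e^(−0.015)·[0.4993·0.0000 + 0.5007·0.0000] = 0.0000
Node d (S = 92.34): V_d = e^(−0.015)·[0.4993·0.0000 + 0.5007·27.4843] = 13.5559
Node 0 (S = 110): V_0 = e^(−0.015)·[0.4993·0.0000 + 0.5007·13.5559] = 6.6861

$6.69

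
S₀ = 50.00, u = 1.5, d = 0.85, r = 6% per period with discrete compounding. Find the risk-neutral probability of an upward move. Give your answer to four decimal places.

Risk-neutral probability p = (1 + 0.06 − 0.85)/(1.5 − 0.85) = 0.2100/0.6500 = 0.3231

p = 0.3231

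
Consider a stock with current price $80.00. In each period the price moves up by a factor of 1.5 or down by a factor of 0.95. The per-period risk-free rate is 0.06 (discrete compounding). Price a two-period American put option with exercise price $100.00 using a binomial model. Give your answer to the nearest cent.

$20.00

Risk-neutral probability p = (1 + 0.06 − 0.95)/(1.5 − 0.95) = 0.1100/0.5500 = 0.2000
Terminal stock prices: S_uu = 180, S_ud = 114, S_dd = 72.2
Terminal payoffs (K − S): max(-80, 0) = 0, max(-14, 0) = 0, max(27.8, 0) = 27.8
Node u (S = 120): continuation = 1/1.06·[0.2000·0.0000 + 0.8000·0.0000] = 0.0000; exercise value = 0.0000 ≤ continuation, so V_u = 0.0000
Node d (S = 76): continuation = 1/1.06·[0.2000·0.0000 + 0.8000·27.8000] = 20.9811; exercise value = 24.0000 > continuation, so V_d = 24.0000 (exercise)
Node 0 (S = 80): continuation = 1/1.06·[0.2000·0.0000 + 0.8000·24.0000] = 18.1132; exercise value = 20.0000 > continuation, so V_0 = 20.0000 (exercise)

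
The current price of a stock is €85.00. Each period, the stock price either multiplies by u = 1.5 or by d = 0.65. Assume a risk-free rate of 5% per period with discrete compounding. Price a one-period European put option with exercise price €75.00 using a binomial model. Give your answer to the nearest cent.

€9.96

Risk-neutral probability p = (1 + 0.05 − 0.65)/(1.5 − 0.65) = 0.4000/0.8500 = 0.4706
Terminal stock prices: S_u = 127.5, S_d = 55.25
Terminal payoffs (K − S): max(-52.5, 0) = 0, max(19.75, 0) = 19.75
Node 0 (S = 85): V_0 = 1/1.05·[0.4706·0.0000 + 0.5294·19.7500] = 9.9580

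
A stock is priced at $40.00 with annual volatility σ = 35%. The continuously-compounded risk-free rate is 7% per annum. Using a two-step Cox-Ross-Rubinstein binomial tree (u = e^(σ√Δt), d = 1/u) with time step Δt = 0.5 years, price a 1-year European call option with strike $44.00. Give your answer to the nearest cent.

$5.24

CRR parameters: u = e^(σ√Δt) = e^(0.35·√0.5) = 1.2808, d = 1/u = 0.7808
Per-period rate: rΔt = 0.07·0.5 = 0.035, so R = e^0.035 = 1.0356
Risk-neutral probability p = (e^0.035 − 0.7808)/(1.2808 − 0.7808) = 0.2549/0.5000 = 0.5097
Terminal stock prices: S_uu = 65.62, S_ud = 40, S_dd = 24.38
Terminal payoffs (S − K): max(21.62, 0) = 21.62, max(-4, 0) = 0, max(-19.62, 0) = 0
Node u (S = 51.23): V_u = e^(−0.035)·[0.5097·21.6183 + 0.4903·0.0000] = 10.6393
Node d (S = 31.23): V_d = e^(−0.035)·[0.5097·0.0000 + 0.4903·0.0000] = 0.0000
Node 0 (S = 40): V_0 = e^(−0.035)·[0.5097·10.6393 + 0.4903·0.0000] = 5.2361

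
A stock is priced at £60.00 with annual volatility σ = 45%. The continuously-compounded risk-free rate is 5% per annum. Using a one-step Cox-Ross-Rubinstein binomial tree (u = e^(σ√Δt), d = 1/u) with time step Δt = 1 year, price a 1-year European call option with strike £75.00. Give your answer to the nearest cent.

CRR parameters: u = e^(σ√Δt) = e^(0.45·√1) = 1.5683, d = 1/u = 0.6376
Per-period rate: rΔt = 0.05·1 = 0.05, so R = e^0.05 = 1.0513
Risk-neutral probability p = (e^0.05 − 0.6376)/(1.5683 − 0.6376) = 0.4136/0.9307 = 0.4445
Terminal stock prices: S_u = 94.1, S_d = 38.26
Terminal payoffs (S − K): max(19.1, 0) = 19.1, max(-36.74, 0) = 0
Node 0 (S = 60): V_0 = e^(−0.05)·[0.4445·19.0987 + 0.5555·0.0000] = 8.0745

£8.07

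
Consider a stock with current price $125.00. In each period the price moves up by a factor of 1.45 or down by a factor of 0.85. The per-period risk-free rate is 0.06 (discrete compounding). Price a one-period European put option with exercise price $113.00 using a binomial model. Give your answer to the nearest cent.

Risk-neutral probability p = (1 + 0.06 − 0.85)/(1.45 − 0.85) = 0.2100/0.6000 = 0.3500
Terminal stock prices: S_u = 181.2, S_d = 106.2
Terminal payoffs (K − S): max(-68.25, 0) = 0, max(6.75, 0) = 6.75
Node 0 (S = 125): V_0 = 1/1.06·[0.3500·0.0000 + 0.6500·6.7500] = 4.1392

$4.14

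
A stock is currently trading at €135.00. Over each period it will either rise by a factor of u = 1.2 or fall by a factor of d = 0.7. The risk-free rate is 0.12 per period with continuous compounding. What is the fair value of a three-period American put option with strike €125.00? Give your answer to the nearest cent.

Risk-neutral probability p = (e^0.12 − 0.7)/(1.2 − 0.7) = 0.4275/0.5000 = 0.8550
Terminal stock prices: S_uuu = 233.3, S_uud = 136.1, S_udd = 79.38, S_ddd = 46.3
Terminal payoffs (K − S): max(-108.3, 0) = 0, max(-11.08, 0) = 0, max(45.62, 0) = 45.62, max(78.7, 0) = 78.7
Node uu (S = 194.4): continuation = e^(−0.12)·[0.8550·0.0000 + 0.1450·0.0000] = 0.0000; exercise value = 0.0000 ≤ continuation, so V_uu = 0.0000
Node ud (S = 113.4): continuation = e^(−0.12)·[0.8550·0.0000 + 0.1450·45.6200] = 5.8671; exercise value = 11.6000 > continuation, so V_ud = 11.6000 (exercise)
Node dd (S = 66.15): continuation = e^(−0.12)·[0.8550·45.6200 + 0.1450·78.6950] = 44.7151; exercise value = 58.8500 > continuation, so V_dd = 58.8500 (exercise)
Node u (S = 162): continuation = e^(−0.12)·[0.8550·0.0000 + 0.1450·11.6000] = 1.4919; exercise value = 0.0000 ≤ continuation, so V_u = 1.4919
Node d (S = 94.5): continuation = e^(−0.12)·[0.8550·11.6000 + 0.1450·58.8500] = 16.3651; exercise value = 30.5000 > continuation, so V_d = 30.5000 (exercise)
Node 0 (S = 135): continuation = e^(−0.12)·[0.8550·1.4919 + 0.1450·30.5000] = 5.0539; exercise value = 0.0000 ≤ continuation, so V_0 = 5.0539

€5.05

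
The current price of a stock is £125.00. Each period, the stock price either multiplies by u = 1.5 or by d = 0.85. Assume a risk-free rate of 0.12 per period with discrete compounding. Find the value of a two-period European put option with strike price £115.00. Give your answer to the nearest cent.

£6.73

Risk-neutral probability p = (1 + 0.12 − 0.85)/(1.5 − 0.85) = 0.2700/0.6500 = 0.4154
Terminal stock prices: S_uu = 281.2, S_ud = 159.4, S_dd = 90.31
Terminal payoffs (K − S): max(-166.2, 0) = 0, max(-44.38, 0) = 0, max(24.69, 0) = 24.69
Node u (S = 187.5): V_u = 1/1.12·[0.4154·0.0000 + 0.5846·0.0000] = 0.0000
Node d (S = 106.2): V_d = 1/1.12·[0.4154·0.0000 + 0.5846·24.6875] = 12.8863
Node 0 (S = 125): V_0 = 1/1.12·[0.4154·0.0000 + 0.5846·12.8863] = 6.7264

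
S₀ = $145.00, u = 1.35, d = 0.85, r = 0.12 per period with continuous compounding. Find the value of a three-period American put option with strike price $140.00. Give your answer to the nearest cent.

Risk-neutral probability p = (e^0.12 − 0.85)/(1.35 − 0.85) = 0.2775/0.5000 = 0.5550
Terminal stock prices: S_uuu = 356.8, S_uud = 224.6, S_udd = 141.4, S_ddd = 89.05
Terminal payoffs (K − S): max(-216.8, 0) = 0, max(-84.62, 0) = 0, max(-1.429, 0) = 0, max(50.95, 0) = 50.95
Node uu (S = 264.3): continuation = e^(−0.12)·[0.5550·0.0000 + 0.4450·0.0000] = 0.0000; exercise value = 0.0000 ≤ continuation, so V_uu = 0.0000
Node ud (S = 166.4): continuation = e^(−0.12)·[0.5550·0.0000 + 0.4450·0.0000] = 0.0000; exercise value = 0.0000 ≤ continuation, so V_ud = 0.0000
Node dd (S = 104.8): continuation = e^(−0.12)·[0.5550·0.0000 + 0.4450·50.9519] = 20.1099; exercise value = 35.2375 > continuation, so V_dd = 35.2375 (exercise)
Node u (S = 195.8): continuation = e^(−0.12)·[0.5550·0.0000 + 0.4450·0.0000] = 0.0000; exercise value = 0.0000 ≤ continuation, so V_u = 0.0000
Node d (S = 123.2): continuation = e^(−0.12)·[0.5550·0.0000 + 0.4450·35.2375] = 13.9077; exercise value = 16.7500 > continuation, so V_d = 16.7500 (exercise)
Node 0 (S = 145): continuation = e^(−0.12)·[0.5550·0.0000 + 0.4450·16.7500] = 6.6110; exercise value = 0.0000 ≤ continuation, so V_0 = 6.6110

$6.61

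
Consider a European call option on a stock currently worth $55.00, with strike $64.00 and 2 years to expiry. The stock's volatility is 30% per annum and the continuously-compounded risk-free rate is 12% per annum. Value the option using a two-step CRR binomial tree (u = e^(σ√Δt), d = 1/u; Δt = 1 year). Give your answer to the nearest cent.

CRR parameters: u = e^(σ√Δt) = e^(0.3·√1) = 1.3499, d = 1/u = 0.7408
Per-period rate: rΔt = 0.12·1 = 0.12, so R = e^0.12 = 1.1275
Risk-neutral probability p = (e^0.12 − 0.7408)/(1.3499 − 0.7408) = 0.3867/0.6090 = 0.6349
Terminal stock prices: S_uu = 100.2, S_ud = 55, S_dd = 30.18
Terminal payoffs (S − K): max(36.22, 0) = 36.22, max(-9, 0) = 0, max(-33.82, 0) = 0
Node u (S = 74.24): V_u = e^(−0.12)·[0.6349·36.2165 + 0.3651·0.0000] = 20.3937
Node d (S = 40.75): V_d = e^(−0.12)·[0.6349·0.0000 + 0.3651·0.0000] = 0.0000
Node 0 (S = 55): V_0 = e^(−0.12)·[0.6349·20.3937 + 0.3651·0.0000] = 11.4838

$11.48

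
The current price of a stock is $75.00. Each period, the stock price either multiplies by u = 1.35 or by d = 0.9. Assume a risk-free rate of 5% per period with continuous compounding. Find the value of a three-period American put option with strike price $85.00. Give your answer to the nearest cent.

Risk-neutral probability p = (e^0.05 − 0.9)/(1.35 − 0.9) = 0.1513/0.4500 = 0.3362
Terminal stock prices: S_uuu = 184.5, S_uud = 123, S_udd = 82.01, S_ddd = 54.68
Terminal payoffs (K − S): max(-99.53, 0) = 0, max(-38.02, 0) = 0, max(2.987, 0) = 2.987, max(30.32, 0) = 30.32
Node uu (S = 136.7): continuation = e^(−0.05)·[0.3362·0.0000 + 0.6638·0.0000] = 0.0000; exercise value = 0.0000 ≤ continuation, so V_uu = 0.0000
Node ud (S = 91.12): continuation = e^(−0.05)·[0.3362·0.0000 + 0.6638·2.9875] = 1.8865; exercise value = 0.0000 ≤ continuation, so V_ud = 1.8865
Node dd (S = 60.75): continuation = e^(−0.05)·[0.3362·2.9875 + 0.6638·30.3250] = 20.1045; exercise value = 24.2500 > continuation, so V_dd = 24.2500 (exercise)
Node u (S = 101.2): continuation = e^(−0.05)·[0.3362·0.0000 + 0.6638·1.8865] = 1.1913; exercise value = 0.0000 ≤ continuation, so V_u = 1.1913
Node d (S = 67.5): continuation = e^(−0.05)·[0.3362·1.8865 + 0.6638·24.2500] = 15.9163; exercise value = 17.5000 > continuation, so V_d = 17.5000 (exercise)
Node 0 (S = 75): continuation = e^(−0.05)·[0.3362·1.1913 + 0.6638·17.5000] = 11.4316; exercise value = 10.0000 ≤ continuation, so V_0 = 11.4316

$11.43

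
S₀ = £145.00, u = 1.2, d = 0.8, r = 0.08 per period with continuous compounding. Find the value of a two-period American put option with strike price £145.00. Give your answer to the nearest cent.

Risk-neutral probability p = (e^0.08 − 0.8)/(1.2 − 0.8) = 0.2833/0.4000 = 0.7082
Terminal stock prices: S_uu = 208.8, S_ud = 139.2, S_dd = 92.8
Terminal payoffs (K − S): max(-63.8, 0) = 0, max(5.8, 0) = 5.8, max(52.2, 0) = 52.2
Node u (S = 174): continuation = e^(−0.08)·[0.7082·0.0000 + 0.2918·5.8000] = 1.5622; exercise value = 0.0000 ≤ continuation, so V_u = 1.5622
Node d (S = 116): continuation = e^(−0.08)·[0.7082·5.8000 + 0.2918·52.2000] = 17.8519; exercise value = 29.0000 > continuation, so V_d = 29.0000 (exercise)
Node 0 (S = 145): continuation = e^(−0.08)·[0.7082·1.5622 + 0.2918·29.0000] = 8.8325; exercise value = 0.0000 ≤ continuation, so V_0 = 8.8325

£8.83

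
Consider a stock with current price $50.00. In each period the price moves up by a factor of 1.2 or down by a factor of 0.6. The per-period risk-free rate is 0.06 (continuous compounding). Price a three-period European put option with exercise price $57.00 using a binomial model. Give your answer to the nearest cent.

$8.81

Risk-neutral probability p = (e^0.06 − 0.6)/(1.2 − 0.6) = 0.4618/0.6000 = 0.7697
Terminal stock prices: S_uuu = 86.4, S_uud = 43.2, S_udd = 21.6, S_ddd = 10.8
Terminal payoffs (K − S): max(-29.4, 0) = 0, max(13.8, 0) = 13.8, max(35.4, 0) = 35.4, max(46.2, 0) = 46.2
Node uu (S = 72): V_uu = e^(−0.06)·[0.7697·0.0000 + 0.2303·13.8000] = 2.9927
Node ud (S = 36): V_ud = e^(−0.06)·[0.7697·13.8000 + 0.2303·35.4000] = 17.6806
Node dd (S = 18): V_dd = e^(−0.06)·[0.7697·35.4000 + 0.2303·46.2000] = 35.6806
Node u (S = 60): V_u = e^(−0.06)·[0.7697·2.9927 + 0.2303·17.6806] = 6.0037
Node d (S = 30): V_d = e^(−0.06)·[0.7697·17.6806 + 0.2303·35.6806] = 20.5545
Node 0 (S = 50): V_0 = e^(−0.06)·[0.7697·6.0037 + 0.2303·20.5545] = 8.8096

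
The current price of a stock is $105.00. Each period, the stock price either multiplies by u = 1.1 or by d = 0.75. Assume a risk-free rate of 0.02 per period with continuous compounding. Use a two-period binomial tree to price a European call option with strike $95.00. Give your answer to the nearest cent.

$18.35

Risk-neutral probability p = (e^0.02 − 0.75)/(1.1 − 0.75) = 0.2702/0.3500 = 0.7720
Terminal stock prices: S_uu = 127.1, S_ud = 86.63, S_dd = 59.06
Terminal payoffs (S − K): max(32.05, 0) = 32.05, max(-8.375, 0) = 0, max(-35.94, 0) = 0
Node u (S = 115.5): V_u = e^(−0.02)·[0.7720·32.0500 + 0.2280·0.0000] = 24.2528
Node d (S = 78.75): V_d = e^(−0.02)·[0.7720·0.0000 + 0.2280·0.0000] = 0.0000
Node 0 (S = 105): V_0 = e^(−0.02)·[0.7720·24.2528 + 0.2280·0.0000] = 18.3525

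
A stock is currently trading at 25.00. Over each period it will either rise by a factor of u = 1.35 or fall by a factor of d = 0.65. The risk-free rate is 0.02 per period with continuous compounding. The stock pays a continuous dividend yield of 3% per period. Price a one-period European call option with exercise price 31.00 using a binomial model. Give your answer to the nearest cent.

1.31

Per-period risk-free factor R = e^0.02 = 1.0202; dividend-adjusted growth = e^(0.02−0.03) = 0.9900.
Risk-neutral probability p = (0.9900 − 0.65)/(1.35 − 0.65) = 0.3400/0.7000 = 0.4858
Terminal stock prices: S_u = 33.75, S_d = 16.25
Terminal payoffs (S − K): max(2.75, 0) = 2.75, max(-14.75, 0) = 0
Node 0 (S = 25): V_0 = e^(−0.02)·[0.4858·2.7500 + 0.5142·0.0000] = 1.3095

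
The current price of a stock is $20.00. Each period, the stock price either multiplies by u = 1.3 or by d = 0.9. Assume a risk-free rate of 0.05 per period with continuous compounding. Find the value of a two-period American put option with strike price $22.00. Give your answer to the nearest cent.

$2.37

Risk-neutral probability p = (e^0.05 − 0.9)/(1.3 − 0.9) = 0.1513/0.4000 = 0.3782
Terminal stock prices: S_uu = 33.8, S_ud = 23.4, S_dd = 16.2
Terminal payoffs (K − S): max(-11.8, 0) = 0, max(-1.4, 0) = 0, max(5.8, 0) = 5.8
Node u (S = 26): continuation = e^(−0.05)·[0.3782·0.0000 + 0.6218·0.0000] = 0.0000; exercise value = 0.0000 ≤ continuation, so V_u = 0.0000
Node d (S = 18): continuation = e^(−0.05)·[0.3782·0.0000 + 0.6218·5.8000] = 3.4307; exercise value = 4.0000 > continuation, so V_d = 4.0000 (exercise)
Node 0 (S = 20): continuation = e^(−0.05)·[0.3782·0.0000 + 0.6218·4.0000] = 2.3660; exercise value = 2.0000 ≤ continuation, so V_0 = 2.3660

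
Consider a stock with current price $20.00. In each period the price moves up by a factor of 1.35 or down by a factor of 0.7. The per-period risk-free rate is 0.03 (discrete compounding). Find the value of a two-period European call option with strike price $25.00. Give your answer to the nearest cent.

$2.78

Risk-neutral probability p = (1 + 0.03 − 0.7)/(1.35 − 0.7) = 0.3300/0.6500 = 0.5077
Terminal stock prices: S_uu = 36.45, S_ud = 18.9, S_dd = 9.8
Terminal payoffs (S − K): max(11.45, 0) = 11.45, max(-6.1, 0) = 0, max(-15.2, 0) = 0
Node u (S = 27): V_u = 1/1.03·[0.5077·11.4500 + 0.4923·0.0000] = 5.6438
Node d (S = 14): V_d = 1/1.03·[0.5077·0.0000 + 0.4923·0.0000] = 0.0000
Node 0 (S = 20): V_0 = 1/1.03·[0.5077·5.6438 + 0.4923·0.0000] = 2.7818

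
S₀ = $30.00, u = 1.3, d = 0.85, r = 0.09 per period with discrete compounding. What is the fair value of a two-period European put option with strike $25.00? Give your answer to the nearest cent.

$0.61

Risk-neutral probability p = (1 + 0.09 − 0.85)/(1.3 − 0.85) = 0.2400/0.4500 = 0.5333
Terminal stock prices: S_uu = 50.7, S_ud = 33.15, S_dd = 21.67
Terminal payoffs (K − S): max(-25.7, 0) = 0, max(-8.15, 0) = 0, max(3.325, 0) = 3.325
Node u (S = 39): V_u = 1/1.09·[0.5333·0.0000 + 0.4667·0.0000] = 0.0000
Node d (S = 25.5): V_d = 1/1.09·[0.5333·0.0000 + 0.4667·3.3250] = 1.4235
Node 0 (S = 30): V_0 = 1/1.09·[0.5333·0.0000 + 0.4667·1.4235] = 0.6095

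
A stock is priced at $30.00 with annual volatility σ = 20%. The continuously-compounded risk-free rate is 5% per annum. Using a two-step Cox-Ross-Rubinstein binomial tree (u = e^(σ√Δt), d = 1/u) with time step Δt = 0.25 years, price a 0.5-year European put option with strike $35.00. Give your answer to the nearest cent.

$4.60

CRR parameters: u = e^(σ√Δt) = e^(0.2·√0.25) = 1.1052, d = 1/u = 0.9048
Per-period rate: rΔt = 0.05·0.25 = 0.0125, so R = e^0.0125 = 1.0126
Risk-neutral probability p = (e^0.0125 − 0.9048)/(1.1052 − 0.9048) = 0.1077/0.2003 = 0.5378
Terminal stock prices: S_uu = 36.64, S_ud = 30, S_dd = 24.56
Terminal payoffs (K − S): max(-1.642, 0) = 0, max(5, 0) = 5, max(10.44, 0) = 10.44
Node u (S = 33.16): V_u = e^(−0.0125)·[0.5378·0.0000 + 0.4622·5.0000] = 2.2823
Node d (S = 27.15): V_d = e^(−0.0125)·[0.5378·5.0000 + 0.4622·10.4381] = 7.4201
Node 0 (S = 30): V_0 = e^(−0.0125)·[0.5378·2.2823 + 0.4622·7.4201] = 4.5991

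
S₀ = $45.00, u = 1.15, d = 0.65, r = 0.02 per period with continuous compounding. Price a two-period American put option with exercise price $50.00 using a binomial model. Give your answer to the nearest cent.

$8.30

Risk-neutral probability p = (e^0.02 − 0.65)/(1.15 − 0.65) = 0.3702/0.5000 = 0.7404
Terminal stock prices: S_uu = 59.51, S_ud = 33.64, S_dd = 19.01
Terminal payoffs (K − S): max(-9.512, 0) = 0, max(16.36, 0) = 16.36, max(30.99, 0) = 30.99
Node u (S = 51.75): continuation = e^(−0.02)·[0.7404·0.0000 + 0.2596·16.3625] = 4.1636; exercise value = 0.0000 ≤ continuation, so V_u = 4.1636
Node d (S = 29.25): continuation = e^(−0.02)·[0.7404·16.3625 + 0.2596·30.9875] = 19.7599; exercise value = 20.7500 > continuation, so V_d = 20.7500 (exercise)
Node 0 (S = 45): continuation = e^(−0.02)·[0.7404·4.1636 + 0.2596·20.7500] = 8.3016; exercise value = 5.0000 ≤ continuation, so V_0 = 8.3016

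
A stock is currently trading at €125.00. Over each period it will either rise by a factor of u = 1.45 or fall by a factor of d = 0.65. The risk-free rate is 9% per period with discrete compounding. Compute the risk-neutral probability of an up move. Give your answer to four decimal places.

Risk-neutral probability p = (1 + 0.09 − 0.65)/(1.45 − 0.65) = 0.4400/0.8000 = 0.5500

p = 0.5500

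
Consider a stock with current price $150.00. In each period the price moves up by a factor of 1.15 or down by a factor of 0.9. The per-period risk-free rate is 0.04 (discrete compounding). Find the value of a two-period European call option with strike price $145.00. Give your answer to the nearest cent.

$20.15

Risk-neutral probability p = (1 + 0.04 − 0.9)/(1.15 − 0.9) = 0.1400/0.2500 = 0.5600
Terminal stock prices: S_uu = 198.4, S_ud = 155.2, S_dd = 121.5
Terminal payoffs (S − K): max(53.37, 0) = 53.37, max(10.25, 0) = 10.25, max(-23.5, 0) = 0
Node u (S = 172.5): V_u = 1/1.04·[0.5600·53.3750 + 0.4400·10.2500] = 33.0769
Node d (S = 135): V_d = 1/1.04·[0.5600·10.2500 + 0.4400·0.0000] = 5.5192
Node 0 (S = 150): V_0 = 1/1.04·[0.5600·33.0769 + 0.4400·5.5192] = 20.1457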